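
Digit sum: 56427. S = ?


5 + 6 + 4 + 2 + 7 = 24


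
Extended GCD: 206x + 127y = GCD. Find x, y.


Tabular extended Euclidean (each row: r = 206*s + 127*t):
r=206, s=1, t=0
r=127, s=0, t=1
q=1: r=79, s=1, t=-1   [206*(1) + 127*(-1) = 79]
q=1: r=48, s=-1, t=2   [206*(-1) + 127*(2) = 48]
q=1: r=31, s=2, t=-3   [206*(2) + 127*(-3) = 31]
q=1: r=17, s=-3, t=5   [206*(-3) + 127*(5) = 17]
q=1: r=14, s=5, t=-8   [206*(5) + 127*(-8) = 14]
q=1: r=3, s=-8, t=13   [206*(-8) + 127*(13) = 3]
q=4: r=2, s=37, t=-60   [206*(37) + 127*(-60) = 2]
q=1: r=1, s=-45, t=73   [206*(-45) + 127*(73) = 1]
q=2: r=0, s=127, t=-206   [206*(127) + 127*(-206) = 0]
GCD = 1; from the row with r=1: x=-45, y=73
Check: 206*(-45) + 127*(73) = -9270 + 9271 = 1

GCD = 1, x = -45, y = 73


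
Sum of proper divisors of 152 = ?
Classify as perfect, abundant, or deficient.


Proper divisors: 1, 2, 4, 8, 19, 38, 76
Sum = 1 + 2 + 4 + 8 + 19 + 38 + 76 = 148
148 < 152 → deficient

s(152) = 148 (deficient)


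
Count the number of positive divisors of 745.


745 = 5^1 × 149^1
d(745) = (1+1) × (1+1) = 4

4 divisors


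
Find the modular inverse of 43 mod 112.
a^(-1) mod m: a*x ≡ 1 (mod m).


Use the extended Euclidean algorithm on (112, 43); each row r = 112*s + 43*t:
r=112, s=1, t=0
r=43, s=0, t=1
q=2: r=26, s=1, t=-2   [112*(1) + 43*(-2) = 26]
q=1: r=17, s=-1, t=3   [112*(-1) + 43*(3) = 17]
q=1: r=9, s=2, t=-5   [112*(2) + 43*(-5) = 9]
q=1: r=8, s=-3, t=8   [112*(-3) + 43*(8) = 8]
q=1: r=1, s=5, t=-13   [112*(5) + 43*(-13) = 1]
q=8: r=0, s=-43, t=112   [112*(-43) + 43*(112) = 0]
GCD = 1 with t = -13, so 43*(-13) ≡ 1 (mod 112)
Inverse = -13 mod 112 = 99
Check: 43 * 99 = 4257 ≡ 1 (mod 112)

43^(-1) ≡ 99 (mod 112)


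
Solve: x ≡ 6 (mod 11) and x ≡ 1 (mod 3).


M = 11*3 = 33
M1 = M/11 = 3, M2 = M/3 = 11
M1^(-1) mod 11 = 4, M2^(-1) mod 3 = 2
x = 6*3*4 + 1*11*2 = 94
94 mod 33 = 28
Check: 28 mod 11 = 6 ✓, 28 mod 3 = 1 ✓

x ≡ 28 (mod 33)


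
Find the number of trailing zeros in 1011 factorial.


floor(1011/5) = 202
floor(1011/25) = 40
floor(1011/125) = 8
floor(1011/625) = 1
Total = 251

251 trailing zeros


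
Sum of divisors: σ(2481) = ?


Divisors of 2481: 1, 3, 827, 2481
Sum = 1 + 3 + 827 + 2481 = 3312

σ(2481) = 3312


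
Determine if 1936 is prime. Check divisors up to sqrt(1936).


1936 / 2 = 968 (exact division)
1936 is NOT prime.

No, 1936 is not prime


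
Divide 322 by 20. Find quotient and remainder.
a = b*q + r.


322 = 20 * 16 + 2
Check: 320 + 2 = 322

q = 16, r = 2


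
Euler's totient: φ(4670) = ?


4670 = 2 × 5 × 467
Prime factors: 2, 5, 467
φ(4670) = 4670 × (1-1/2) × (1-1/5) × (1-1/467)
= 4670 × 1/2 × 4/5 × 466/467 = 1864

φ(4670) = 1864


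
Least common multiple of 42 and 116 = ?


GCD(42, 116) = 2
LCM = 42*116/2 = 4872/2 = 2436

LCM = 2436


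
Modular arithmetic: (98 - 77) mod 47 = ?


98 - 77 = 21
21 mod 47 = 21


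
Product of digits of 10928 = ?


1 × 0 × 9 × 2 × 8 = 0


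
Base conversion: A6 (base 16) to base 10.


A6 (base 16) = 166 (decimal)
166 (decimal) = 166 (base 10)


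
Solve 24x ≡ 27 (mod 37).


GCD(24, 37) = 1, unique solution
a^(-1) mod 37 = 17
x = 17 * 27 mod 37 = 15

x ≡ 15 (mod 37)


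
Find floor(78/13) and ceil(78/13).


78/13 = 6.0000
floor = 6
ceil = 6

floor = 6, ceil = 6


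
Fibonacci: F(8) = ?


Sequence: 1, 1, 2, 3, 5, 8, 13, 21
F(8) = 21


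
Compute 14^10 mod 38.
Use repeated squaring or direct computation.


14^1 mod 38 = 14
14^2 mod 38 = 6
14^3 mod 38 = 8
14^4 mod 38 = 36
14^5 mod 38 = 10
14^6 mod 38 = 26
14^7 mod 38 = 22
14^8 mod 38 = 4
14^9 mod 38 = 18
14^10 mod 38 = 24


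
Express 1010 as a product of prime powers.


1010 / 2 = 505
505 / 5 = 101
101 / 101 = 1
1010 = 2 × 5 × 101


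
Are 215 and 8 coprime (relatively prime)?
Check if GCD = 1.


Euclidean algorithm:
215 = 26 * 8 + 7
8 = 1 * 7 + 1
7 = 7 * 1 + 0
GCD(215, 8) = 1

Yes, coprime (GCD = 1)


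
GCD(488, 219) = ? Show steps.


488 = 2 * 219 + 50
219 = 4 * 50 + 19
50 = 2 * 19 + 12
19 = 1 * 12 + 7
12 = 1 * 7 + 5
7 = 1 * 5 + 2
5 = 2 * 2 + 1
2 = 2 * 1 + 0
GCD = 1


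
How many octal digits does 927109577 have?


927109577 in base 8 = 6720510711
Number of digits = 10

10 digits (base 8)


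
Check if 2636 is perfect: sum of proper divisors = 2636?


Proper divisors of 2636: 1, 2, 4, 659, 1318
Sum = 1 + 2 + 4 + 659 + 1318 = 1984

No, 2636 is not perfect (1984 ≠ 2636)


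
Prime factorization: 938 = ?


938 / 2 = 469
469 / 7 = 67
67 / 67 = 1
938 = 2 × 7 × 67


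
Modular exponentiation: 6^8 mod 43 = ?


6^1 mod 43 = 6
6^2 mod 43 = 36
6^3 mod 43 = 1
6^4 mod 43 = 6
6^5 mod 43 = 36
6^6 mod 43 = 1
6^7 mod 43 = 6
6^8 mod 43 = 36


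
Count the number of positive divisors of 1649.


1649 = 17^1 × 97^1
d(1649) = (1+1) × (1+1) = 4

4 divisors


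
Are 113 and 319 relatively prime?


Euclidean algorithm:
319 = 2 * 113 + 93
113 = 1 * 93 + 20
93 = 4 * 20 + 13
20 = 1 * 13 + 7
13 = 1 * 7 + 6
7 = 1 * 6 + 1
6 = 6 * 1 + 0
GCD(113, 319) = 1

Yes, coprime (GCD = 1)


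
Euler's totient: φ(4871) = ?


4871 = 4871
Prime factors: 4871
φ(4871) = 4871 × (1-1/4871)
= 4871 × 4870/4871 = 4870

φ(4871) = 4870


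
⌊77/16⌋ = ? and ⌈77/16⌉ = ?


77/16 = 4.8125
floor = 4
ceil = 5

floor = 4, ceil = 5


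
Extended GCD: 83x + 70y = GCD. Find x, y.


Tabular extended Euclidean (each row: r = 83*s + 70*t):
r=83, s=1, t=0
r=70, s=0, t=1
q=1: r=13, s=1, t=-1   [83*(1) + 70*(-1) = 13]
q=5: r=5, s=-5, t=6   [83*(-5) + 70*(6) = 5]
q=2: r=3, s=11, t=-13   [83*(11) + 70*(-13) = 3]
q=1: r=2, s=-16, t=19   [83*(-16) + 70*(19) = 2]
q=1: r=1, s=27, t=-32   [83*(27) + 70*(-32) = 1]
q=2: r=0, s=-70, t=83   [83*(-70) + 70*(83) = 0]
GCD = 1; from the row with r=1: x=27, y=-32
Check: 83*(27) + 70*(-32) = 2241 - 2240 = 1

GCD = 1, x = 27, y = -32


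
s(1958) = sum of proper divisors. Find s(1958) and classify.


Proper divisors: 1, 2, 11, 22, 89, 178, 979
Sum = 1 + 2 + 11 + 22 + 89 + 178 + 979 = 1282
1282 < 1958 → deficient

s(1958) = 1282 (deficient)


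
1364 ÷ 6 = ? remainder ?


1364 = 6 * 227 + 2
Check: 1362 + 2 = 1364

q = 227, r = 2


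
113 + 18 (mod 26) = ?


113 + 18 = 131
131 mod 26 = 1


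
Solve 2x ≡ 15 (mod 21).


GCD(2, 21) = 1, unique solution
a^(-1) mod 21 = 11
x = 11 * 15 mod 21 = 18

x ≡ 18 (mod 21)


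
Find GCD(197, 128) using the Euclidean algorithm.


197 = 1 * 128 + 69
128 = 1 * 69 + 59
69 = 1 * 59 + 10
59 = 5 * 10 + 9
10 = 1 * 9 + 1
9 = 9 * 1 + 0
GCD = 1


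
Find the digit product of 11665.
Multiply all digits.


1 × 1 × 6 × 6 × 5 = 180


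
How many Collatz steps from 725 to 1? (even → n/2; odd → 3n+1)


725 → 2176 → 1088 → 544 → 272 → 136 → 68 → 34 → 17 → 52 → 26 → 13 → 40 → 20 → 10 → 5 → 16 → 8 → 4 → 2 → 1
Total steps = 20

20 steps


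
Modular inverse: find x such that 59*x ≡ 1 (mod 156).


Use the extended Euclidean algorithm on (156, 59); each row r = 156*s + 59*t:
r=156, s=1, t=0
r=59, s=0, t=1
q=2: r=38, s=1, t=-2   [156*(1) + 59*(-2) = 38]
q=1: r=21, s=-1, t=3   [156*(-1) + 59*(3) = 21]
q=1: r=17, s=2, t=-5   [156*(2) + 59*(-5) = 17]
q=1: r=4, s=-3, t=8   [156*(-3) + 59*(8) = 4]
q=4: r=1, s=14, t=-37   [156*(14) + 59*(-37) = 1]
q=4: r=0, s=-59, t=156   [156*(-59) + 59*(156) = 0]
GCD = 1 with t = -37, so 59*(-37) ≡ 1 (mod 156)
Inverse = -37 mod 156 = 119
Check: 59 * 119 = 7021 ≡ 1 (mod 156)

59^(-1) ≡ 119 (mod 156)


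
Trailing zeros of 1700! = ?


floor(1700/5) = 340
floor(1700/25) = 68
floor(1700/125) = 13
floor(1700/625) = 2
Total = 423

423 trailing zeros


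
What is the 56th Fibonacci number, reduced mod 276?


F(k) mod 276 for k=1..56:
1, 1, 2, 3, 5, 8, 13, 21, 34, 55, 89, 144, 233, 101, 58, 159, 217, 100, 41, 141, 182, 47, 229, 0, 229, 229, 182, 135, 41, 176, 217, 117, 58, 175, 233, 132, 89, 221, 34, 255, 13, 268, 5, 273, 2, 275, 1, 0, 1, 1, 2, 3, 5, 8, 13, 21
F(56) mod 276 = 21


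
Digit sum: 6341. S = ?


6 + 3 + 4 + 1 = 14


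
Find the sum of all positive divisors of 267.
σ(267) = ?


Divisors of 267: 1, 3, 89, 267
Sum = 1 + 3 + 89 + 267 = 360

σ(267) = 360


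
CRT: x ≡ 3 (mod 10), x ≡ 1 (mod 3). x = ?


M = 10*3 = 30
M1 = M/10 = 3, M2 = M/3 = 10
M1^(-1) mod 10 = 7, M2^(-1) mod 3 = 1
x = 3*3*7 + 1*10*1 = 73
73 mod 30 = 13
Check: 13 mod 10 = 3 ✓, 13 mod 3 = 1 ✓

x ≡ 13 (mod 30)


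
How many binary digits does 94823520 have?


94823520 in base 2 = 101101001101110010001100000
Number of digits = 27

27 digits (base 2)


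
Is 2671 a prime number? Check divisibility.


Check divisors up to sqrt(2671) = 51.6817
No divisors found.
2671 is prime.

Yes, 2671 is prime


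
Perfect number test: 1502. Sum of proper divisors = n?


Proper divisors of 1502: 1, 2, 751
Sum = 1 + 2 + 751 = 754

No, 1502 is not perfect (754 ≠ 1502)


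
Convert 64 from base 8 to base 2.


64 (base 8) = 52 (decimal)
52 (decimal) = 110100 (base 2)


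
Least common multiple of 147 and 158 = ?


GCD(147, 158) = 1
LCM = 147*158/1 = 23226/1 = 23226

LCM = 23226


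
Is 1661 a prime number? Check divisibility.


1661 / 11 = 151 (exact division)
1661 is NOT prime.

No, 1661 is not prime


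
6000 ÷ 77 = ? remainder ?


6000 = 77 * 77 + 71
Check: 5929 + 71 = 6000

q = 77, r = 71


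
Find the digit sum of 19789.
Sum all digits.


1 + 9 + 7 + 8 + 9 = 34


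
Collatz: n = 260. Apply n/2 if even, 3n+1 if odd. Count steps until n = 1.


260 → 130 → 65 → 196 → 98 → 49 → 148 → 74 → 37 → 112 → 56 → 28 → 14 → 7 → 22 → 11 → 34 → 17 → 52 → 26 → 13 → 40 → 20 → 10 → 5 → 16 → 8 → 4 → 2 → 1
Total steps = 29

29 steps


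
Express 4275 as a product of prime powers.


4275 / 3 = 1425
1425 / 3 = 475
475 / 5 = 95
95 / 5 = 19
19 / 19 = 1
4275 = 3^2 × 5^2 × 19


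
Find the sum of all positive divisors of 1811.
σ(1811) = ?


Divisors of 1811: 1, 1811
Sum = 1 + 1811 = 1812

σ(1811) = 1812


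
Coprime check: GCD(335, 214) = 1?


Euclidean algorithm:
335 = 1 * 214 + 121
214 = 1 * 121 + 93
121 = 1 * 93 + 28
93 = 3 * 28 + 9
28 = 3 * 9 + 1
9 = 9 * 1 + 0
GCD(335, 214) = 1

Yes, coprime (GCD = 1)


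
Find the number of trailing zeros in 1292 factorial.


floor(1292/5) = 258
floor(1292/25) = 51
floor(1292/125) = 10
floor(1292/625) = 2
Total = 321

321 trailing zeros


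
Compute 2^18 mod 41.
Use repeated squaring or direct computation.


2^1 mod 41 = 2
2^2 mod 41 = 4
2^3 mod 41 = 8
2^4 mod 41 = 16
2^5 mod 41 = 32
2^6 mod 41 = 23
2^7 mod 41 = 5
2^8 mod 41 = 10
2^9 mod 41 = 20
2^10 mod 41 = 40
2^11 mod 41 = 39
2^12 mod 41 = 37
2^13 mod 41 = 33
2^14 mod 41 = 25
2^15 mod 41 = 9
2^16 mod 41 = 18
2^17 mod 41 = 36
2^18 mod 41 = 31


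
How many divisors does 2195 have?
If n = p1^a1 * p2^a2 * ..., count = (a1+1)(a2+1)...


2195 = 5^1 × 439^1
d(2195) = (1+1) × (1+1) = 4

4 divisors


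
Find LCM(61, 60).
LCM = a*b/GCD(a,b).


GCD(61, 60) = 1
LCM = 61*60/1 = 3660/1 = 3660

LCM = 3660


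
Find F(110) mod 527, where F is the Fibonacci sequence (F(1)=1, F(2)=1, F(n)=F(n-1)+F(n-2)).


F(k) mod 527 for k=1..110:
1, 1, 2, 3, 5, 8, 13, 21, 34, 55, 89, 144, 233, 377, 83, 460, 16, 476, 492, 441, 406, 320, 199, 519, 191, 183, 374, 30, 404, 434, 311, 218, 2, 220, 222, 442, 137, 52, 189, 241, 430, 144, 47, 191, 238, 429, 140, 42, 182, 224, 406, 103, 509, 85, 67, 152, 219, 371, 63, 434, 497, 404, 374, 251, 98, 349, 447, 269, 189, 458, 120, 51, 171, 222, 393, 88, 481, 42, 523, 38, 34, 72, 106, 178, 284, 462, 219, 154, 373, 0, 373, 373, 219, 65, 284, 349, 106, 455, 34, 489, 523, 485, 481, 439, 393, 305, 171, 476, 120, 69
F(110) mod 527 = 69


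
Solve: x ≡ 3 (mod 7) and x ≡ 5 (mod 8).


M = 7*8 = 56
M1 = M/7 = 8, M2 = M/8 = 7
M1^(-1) mod 7 = 1, M2^(-1) mod 8 = 7
x = 3*8*1 + 5*7*7 = 269
269 mod 56 = 45
Check: 45 mod 7 = 3 ✓, 45 mod 8 = 5 ✓

x ≡ 45 (mod 56)


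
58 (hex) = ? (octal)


58 (base 16) = 88 (decimal)
88 (decimal) = 130 (base 8)


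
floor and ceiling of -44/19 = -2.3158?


-44/19 = -2.3158
floor = -3
ceil = -2

floor = -3, ceil = -2


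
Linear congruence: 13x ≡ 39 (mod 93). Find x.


GCD(13, 93) = 1, unique solution
a^(-1) mod 93 = 43
x = 43 * 39 mod 93 = 3

x ≡ 3 (mod 93)


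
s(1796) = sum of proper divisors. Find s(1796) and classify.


Proper divisors: 1, 2, 4, 449, 898
Sum = 1 + 2 + 4 + 449 + 898 = 1354
1354 < 1796 → deficient

s(1796) = 1354 (deficient)


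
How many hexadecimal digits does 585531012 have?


585531012 in base 16 = 22E67E84
Number of digits = 8

8 digits (base 16)


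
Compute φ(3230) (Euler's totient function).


3230 = 2 × 5 × 17 × 19
Prime factors: 2, 5, 17, 19
φ(3230) = 3230 × (1-1/2) × (1-1/5) × (1-1/17) × (1-1/19)
= 3230 × 1/2 × 4/5 × 16/17 × 18/19 = 1152

φ(3230) = 1152


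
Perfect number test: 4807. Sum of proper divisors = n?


Proper divisors of 4807: 1, 11, 19, 23, 209, 253, 437
Sum = 1 + 11 + 19 + 23 + 209 + 253 + 437 = 953

No, 4807 is not perfect (953 ≠ 4807)


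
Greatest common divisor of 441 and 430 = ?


441 = 1 * 430 + 11
430 = 39 * 11 + 1
11 = 11 * 1 + 0
GCD = 1


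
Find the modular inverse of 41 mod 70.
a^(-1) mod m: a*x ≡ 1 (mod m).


Use the extended Euclidean algorithm on (70, 41); each row r = 70*s + 41*t:
r=70, s=1, t=0
r=41, s=0, t=1
q=1: r=29, s=1, t=-1   [70*(1) + 41*(-1) = 29]
q=1: r=12, s=-1, t=2   [70*(-1) + 41*(2) = 12]
q=2: r=5, s=3, t=-5   [70*(3) + 41*(-5) = 5]
q=2: r=2, s=-7, t=12   [70*(-7) + 41*(12) = 2]
q=2: r=1, s=17, t=-29   [70*(17) + 41*(-29) = 1]
q=2: r=0, s=-41, t=70   [70*(-41) + 41*(70) = 0]
GCD = 1 with t = -29, so 41*(-29) ≡ 1 (mod 70)
Inverse = -29 mod 70 = 41
Check: 41 * 41 = 1681 ≡ 1 (mod 70)

41^(-1) ≡ 41 (mod 70)


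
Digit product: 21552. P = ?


2 × 1 × 5 × 5 × 2 = 100


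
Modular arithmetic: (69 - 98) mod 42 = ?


69 - 98 = -29
-29 mod 42 = 13


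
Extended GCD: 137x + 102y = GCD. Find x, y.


Tabular extended Euclidean (each row: r = 137*s + 102*t):
r=137, s=1, t=0
r=102, s=0, t=1
q=1: r=35, s=1, t=-1   [137*(1) + 102*(-1) = 35]
q=2: r=32, s=-2, t=3   [137*(-2) + 102*(3) = 32]
q=1: r=3, s=3, t=-4   [137*(3) + 102*(-4) = 3]
q=10: r=2, s=-32, t=43   [137*(-32) + 102*(43) = 2]
q=1: r=1, s=35, t=-47   [137*(35) + 102*(-47) = 1]
q=2: r=0, s=-102, t=137   [137*(-102) + 102*(137) = 0]
GCD = 1; from the row with r=1: x=35, y=-47
Check: 137*(35) + 102*(-47) = 4795 - 4794 = 1

GCD = 1, x = 35, y = -47


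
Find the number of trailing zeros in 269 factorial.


floor(269/5) = 53
floor(269/25) = 10
floor(269/125) = 2
Total = 65

65 trailing zeros


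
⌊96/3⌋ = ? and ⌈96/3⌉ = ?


96/3 = 32.0000
floor = 32
ceil = 32

floor = 32, ceil = 32


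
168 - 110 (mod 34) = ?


168 - 110 = 58
58 mod 34 = 24


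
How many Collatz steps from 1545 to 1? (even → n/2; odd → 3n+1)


1545 → 4636 → 2318 → 1159 → 3478 → 1739 → 5218 → 2609 → 7828 → 3914 → 1957 → 5872 → 2936 → 1468 → 734 → 367 → 1102 → 551 → 1654 → 827 → 2482 → 1241 → 3724 → 1862 → 931 → 2794 → 1397 → 4192 → 2096 → 1048 → 524 → 262 → 131 → 394 → 197 → 592 → 296 → 148 → 74 → 37 → 112 → 56 → 28 → 14 → 7 → 22 → 11 → 34 → 17 → 52 → 26 → 13 → 40 → 20 → 10 → 5 → 16 → 8 → 4 → 2 → 1
Total steps = 60

60 steps


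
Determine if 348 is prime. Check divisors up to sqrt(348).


348 / 2 = 174 (exact division)
348 is NOT prime.

No, 348 is not prime


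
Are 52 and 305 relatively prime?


Euclidean algorithm:
305 = 5 * 52 + 45
52 = 1 * 45 + 7
45 = 6 * 7 + 3
7 = 2 * 3 + 1
3 = 3 * 1 + 0
GCD(52, 305) = 1

Yes, coprime (GCD = 1)


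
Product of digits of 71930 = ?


7 × 1 × 9 × 3 × 0 = 0


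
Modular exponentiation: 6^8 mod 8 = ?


6^1 mod 8 = 6
6^2 mod 8 = 4
6^3 mod 8 = 0
6^4 mod 8 = 0
6^5 mod 8 = 0
6^6 mod 8 = 0
6^7 mod 8 = 0
6^8 mod 8 = 0


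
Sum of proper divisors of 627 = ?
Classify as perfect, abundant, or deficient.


Proper divisors: 1, 3, 11, 19, 33, 57, 209
Sum = 1 + 3 + 11 + 19 + 33 + 57 + 209 = 333
333 < 627 → deficient

s(627) = 333 (deficient)


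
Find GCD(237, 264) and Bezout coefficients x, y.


Tabular extended Euclidean (each row: r = 237*s + 264*t):
r=237, s=1, t=0
r=264, s=0, t=1
q=0: r=237, s=1, t=0   [237*(1) + 264*(0) = 237]
q=1: r=27, s=-1, t=1   [237*(-1) + 264*(1) = 27]
q=8: r=21, s=9, t=-8   [237*(9) + 264*(-8) = 21]
q=1: r=6, s=-10, t=9   [237*(-10) + 264*(9) = 6]
q=3: r=3, s=39, t=-35   [237*(39) + 264*(-35) = 3]
q=2: r=0, s=-88, t=79   [237*(-88) + 264*(79) = 0]
GCD = 3; from the row with r=3: x=39, y=-35
Check: 237*(39) + 264*(-35) = 9243 - 9240 = 3

GCD = 3, x = 39, y = -35


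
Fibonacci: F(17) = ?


Sequence: 1, 1, 2, 3, 5, 8, 13, 21, 34, 55, 89, 144, 233, 377, 610, 987, 1597
F(17) = 1597


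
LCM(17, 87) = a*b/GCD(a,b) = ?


GCD(17, 87) = 1
LCM = 17*87/1 = 1479/1 = 1479

LCM = 1479


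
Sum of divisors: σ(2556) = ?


Divisors of 2556: 1, 2, 3, 4, 6, 9, 12, 18, 36, 71, 142, 213, 284, 426, 639, 852, 1278, 2556
Sum = 1 + 2 + 3 + 4 + 6 + 9 + 12 + 18 + 36 + 71 + 142 + 213 + 284 + 426 + 639 + 852 + 1278 + 2556 = 6552

σ(2556) = 6552


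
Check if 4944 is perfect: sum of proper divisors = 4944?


Proper divisors of 4944: 1, 2, 3, 4, 6, 8, 12, 16, 24, 48, 103, 206, 309, 412, 618, 824, 1236, 1648, 2472
Sum = 1 + 2 + 3 + 4 + 6 + 8 + 12 + 16 + 24 + 48 + 103 + 206 + 309 + 412 + 618 + 824 + 1236 + 1648 + 2472 = 7952

No, 4944 is not perfect (7952 ≠ 4944)


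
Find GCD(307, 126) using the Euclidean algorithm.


307 = 2 * 126 + 55
126 = 2 * 55 + 16
55 = 3 * 16 + 7
16 = 2 * 7 + 2
7 = 3 * 2 + 1
2 = 2 * 1 + 0
GCD = 1


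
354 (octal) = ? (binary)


354 (base 8) = 236 (decimal)
236 (decimal) = 11101100 (base 2)


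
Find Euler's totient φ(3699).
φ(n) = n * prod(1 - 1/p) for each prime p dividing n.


3699 = 3^3 × 137
Prime factors: 3, 137
φ(3699) = 3699 × (1-1/3) × (1-1/137)
= 3699 × 2/3 × 136/137 = 2448

φ(3699) = 2448


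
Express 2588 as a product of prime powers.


2588 / 2 = 1294
1294 / 2 = 647
647 / 647 = 1
2588 = 2^2 × 647


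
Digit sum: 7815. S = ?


7 + 8 + 1 + 5 = 21


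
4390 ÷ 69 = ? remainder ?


4390 = 69 * 63 + 43
Check: 4347 + 43 = 4390

q = 63, r = 43


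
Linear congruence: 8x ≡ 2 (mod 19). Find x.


GCD(8, 19) = 1, unique solution
a^(-1) mod 19 = 12
x = 12 * 2 mod 19 = 5

x ≡ 5 (mod 19)


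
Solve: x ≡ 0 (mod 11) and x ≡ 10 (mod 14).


M = 11*14 = 154
M1 = M/11 = 14, M2 = M/14 = 11
M1^(-1) mod 11 = 4, M2^(-1) mod 14 = 9
x = 0*14*4 + 10*11*9 = 990
990 mod 154 = 66
Check: 66 mod 11 = 0 ✓, 66 mod 14 = 10 ✓

x ≡ 66 (mod 154)


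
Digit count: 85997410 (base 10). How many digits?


85997410 has 8 digits in base 10
floor(log10(85997410)) + 1 = floor(7.9345) + 1 = 8

8 digits (base 10)


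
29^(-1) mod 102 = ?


Use the extended Euclidean algorithm on (102, 29); each row r = 102*s + 29*t:
r=102, s=1, t=0
r=29, s=0, t=1
q=3: r=15, s=1, t=-3   [102*(1) + 29*(-3) = 15]
q=1: r=14, s=-1, t=4   [102*(-1) + 29*(4) = 14]
q=1: r=1, s=2, t=-7   [102*(2) + 29*(-7) = 1]
q=14: r=0, s=-29, t=102   [102*(-29) + 29*(102) = 0]
GCD = 1 with t = -7, so 29*(-7) ≡ 1 (mod 102)
Inverse = -7 mod 102 = 95
Check: 29 * 95 = 2755 ≡ 1 (mod 102)

29^(-1) ≡ 95 (mod 102)


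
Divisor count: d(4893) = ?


4893 = 3^1 × 7^1 × 233^1
d(4893) = (1+1) × (1+1) × (1+1) = 8

8 divisors


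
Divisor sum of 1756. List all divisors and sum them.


Divisors of 1756: 1, 2, 4, 439, 878, 1756
Sum = 1 + 2 + 4 + 439 + 878 + 1756 = 3080

σ(1756) = 3080


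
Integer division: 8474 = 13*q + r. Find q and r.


8474 = 13 * 651 + 11
Check: 8463 + 11 = 8474

q = 651, r = 11


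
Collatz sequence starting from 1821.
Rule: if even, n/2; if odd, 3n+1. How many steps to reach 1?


1821 → 5464 → 2732 → 1366 → 683 → 2050 → 1025 → 3076 → 1538 → 769 → 2308 → 1154 → 577 → 1732 → 866 → 433 → 1300 → 650 → 325 → 976 → 488 → 244 → 122 → 61 → 184 → 92 → 46 → 23 → 70 → 35 → 106 → 53 → 160 → 80 → 40 → 20 → 10 → 5 → 16 → 8 → 4 → 2 → 1
Total steps = 42

42 steps


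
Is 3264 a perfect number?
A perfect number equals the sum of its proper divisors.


Proper divisors of 3264: 1, 2, 3, 4, 6, 8, 12, 16, 17, 24, 32, 34, 48, 51, 64, 68, 96, 102, 136, 192, 204, 272, 408, 544, 816, 1088, 1632
Sum = 1 + 2 + 3 + 4 + 6 + 8 + 12 + 16 + 17 + 24 + 32 + 34 + 48 + 51 + 64 + 68 + 96 + 102 + 136 + 192 + 204 + 272 + 408 + 544 + 816 + 1088 + 1632 = 5880

No, 3264 is not perfect (5880 ≠ 3264)


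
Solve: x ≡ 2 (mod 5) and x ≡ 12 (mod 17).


M = 5*17 = 85
M1 = M/5 = 17, M2 = M/17 = 5
M1^(-1) mod 5 = 3, M2^(-1) mod 17 = 7
x = 2*17*3 + 12*5*7 = 522
522 mod 85 = 12
Check: 12 mod 5 = 2 ✓, 12 mod 17 = 12 ✓

x ≡ 12 (mod 85)


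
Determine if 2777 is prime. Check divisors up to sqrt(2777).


Check divisors up to sqrt(2777) = 52.6972
No divisors found.
2777 is prime.

Yes, 2777 is prime


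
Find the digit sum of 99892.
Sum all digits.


9 + 9 + 8 + 9 + 2 = 37


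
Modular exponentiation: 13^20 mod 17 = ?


13^1 mod 17 = 13
13^2 mod 17 = 16
13^3 mod 17 = 4
13^4 mod 17 = 1
13^5 mod 17 = 13
13^6 mod 17 = 16
13^7 mod 17 = 4
13^8 mod 17 = 1
13^9 mod 17 = 13
13^10 mod 17 = 16
13^11 mod 17 = 4
13^12 mod 17 = 1
13^13 mod 17 = 13
13^14 mod 17 = 16
13^15 mod 17 = 4
13^16 mod 17 = 1
13^17 mod 17 = 13
13^18 mod 17 = 16
13^19 mod 17 = 4
13^20 mod 17 = 1


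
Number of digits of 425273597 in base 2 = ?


425273597 in base 2 = 11001010110010010100011111101
Number of digits = 29

29 digits (base 2)


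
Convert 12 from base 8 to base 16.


12 (base 8) = 10 (decimal)
10 (decimal) = A (base 16)


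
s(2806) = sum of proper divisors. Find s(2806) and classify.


Proper divisors: 1, 2, 23, 46, 61, 122, 1403
Sum = 1 + 2 + 23 + 46 + 61 + 122 + 1403 = 1658
1658 < 2806 → deficient

s(2806) = 1658 (deficient)


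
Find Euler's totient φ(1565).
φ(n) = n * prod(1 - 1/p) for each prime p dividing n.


1565 = 5 × 313
Prime factors: 5, 313
φ(1565) = 1565 × (1-1/5) × (1-1/313)
= 1565 × 4/5 × 312/313 = 1248

φ(1565) = 1248


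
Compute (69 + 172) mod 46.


69 + 172 = 241
241 mod 46 = 11


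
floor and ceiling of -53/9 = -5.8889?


-53/9 = -5.8889
floor = -6
ceil = -5

floor = -6, ceil = -5


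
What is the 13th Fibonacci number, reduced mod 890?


F(k) mod 890 for k=1..13:
1, 1, 2, 3, 5, 8, 13, 21, 34, 55, 89, 144, 233
F(13) mod 890 = 233


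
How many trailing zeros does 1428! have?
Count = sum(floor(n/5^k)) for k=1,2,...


floor(1428/5) = 285
floor(1428/25) = 57
floor(1428/125) = 11
floor(1428/625) = 2
Total = 355

355 trailing zeros


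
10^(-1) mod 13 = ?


Use the extended Euclidean algorithm on (13, 10); each row r = 13*s + 10*t:
r=13, s=1, t=0
r=10, s=0, t=1
q=1: r=3, s=1, t=-1   [13*(1) + 10*(-1) = 3]
q=3: r=1, s=-3, t=4   [13*(-3) + 10*(4) = 1]
q=3: r=0, s=10, t=-13   [13*(10) + 10*(-13) = 0]
GCD = 1 with t = 4, so 10*(4) ≡ 1 (mod 13)
Inverse = 4 mod 13 = 4
Check: 10 * 4 = 40 ≡ 1 (mod 13)

10^(-1) ≡ 4 (mod 13)


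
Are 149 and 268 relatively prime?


Euclidean algorithm:
268 = 1 * 149 + 119
149 = 1 * 119 + 30
119 = 3 * 30 + 29
30 = 1 * 29 + 1
29 = 29 * 1 + 0
GCD(149, 268) = 1

Yes, coprime (GCD = 1)


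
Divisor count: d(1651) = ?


1651 = 13^1 × 127^1
d(1651) = (1+1) × (1+1) = 4

4 divisors


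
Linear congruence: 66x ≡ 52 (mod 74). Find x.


GCD(66, 74) = 2 divides 52
Divide: 33x ≡ 26 (mod 37)
x ≡ 12 (mod 37)


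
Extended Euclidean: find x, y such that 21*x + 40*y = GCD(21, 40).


Tabular extended Euclidean (each row: r = 21*s + 40*t):
r=21, s=1, t=0
r=40, s=0, t=1
q=0: r=21, s=1, t=0   [21*(1) + 40*(0) = 21]
q=1: r=19, s=-1, t=1   [21*(-1) + 40*(1) = 19]
q=1: r=2, s=2, t=-1   [21*(2) + 40*(-1) = 2]
q=9: r=1, s=-19, t=10   [21*(-19) + 40*(10) = 1]
q=2: r=0, s=40, t=-21   [21*(40) + 40*(-21) = 0]
GCD = 1; from the row with r=1: x=-19, y=10
Check: 21*(-19) + 40*(10) = -399 + 400 = 1

GCD = 1, x = -19, y = 10


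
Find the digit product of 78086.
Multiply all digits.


7 × 8 × 0 × 8 × 6 = 0


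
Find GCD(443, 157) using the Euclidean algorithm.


443 = 2 * 157 + 129
157 = 1 * 129 + 28
129 = 4 * 28 + 17
28 = 1 * 17 + 11
17 = 1 * 11 + 6
11 = 1 * 6 + 5
6 = 1 * 5 + 1
5 = 5 * 1 + 0
GCD = 1


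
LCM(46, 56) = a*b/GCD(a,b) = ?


GCD(46, 56) = 2
LCM = 46*56/2 = 2576/2 = 1288

LCM = 1288


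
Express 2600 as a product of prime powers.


2600 / 2 = 1300
1300 / 2 = 650
650 / 2 = 325
325 / 5 = 65
65 / 5 = 13
13 / 13 = 1
2600 = 2^3 × 5^2 × 13


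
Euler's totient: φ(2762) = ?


2762 = 2 × 1381
Prime factors: 2, 1381
φ(2762) = 2762 × (1-1/2) × (1-1/1381)
= 2762 × 1/2 × 1380/1381 = 1380

φ(2762) = 1380


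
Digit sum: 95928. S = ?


9 + 5 + 9 + 2 + 8 = 33


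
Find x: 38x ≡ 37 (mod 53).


GCD(38, 53) = 1, unique solution
a^(-1) mod 53 = 7
x = 7 * 37 mod 53 = 47

x ≡ 47 (mod 53)


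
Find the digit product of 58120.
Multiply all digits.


5 × 8 × 1 × 2 × 0 = 0


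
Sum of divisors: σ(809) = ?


Divisors of 809: 1, 809
Sum = 1 + 809 = 810

σ(809) = 810


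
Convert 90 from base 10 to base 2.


90 (base 10) = 90 (decimal)
90 (decimal) = 1011010 (base 2)


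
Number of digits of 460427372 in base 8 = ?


460427372 in base 8 = 3334310154
Number of digits = 10

10 digits (base 8)


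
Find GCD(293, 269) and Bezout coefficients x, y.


Tabular extended Euclidean (each row: r = 293*s + 269*t):
r=293, s=1, t=0
r=269, s=0, t=1
q=1: r=24, s=1, t=-1   [293*(1) + 269*(-1) = 24]
q=11: r=5, s=-11, t=12   [293*(-11) + 269*(12) = 5]
q=4: r=4, s=45, t=-49   [293*(45) + 269*(-49) = 4]
q=1: r=1, s=-56, t=61   [293*(-56) + 269*(61) = 1]
q=4: r=0, s=269, t=-293   [293*(269) + 269*(-293) = 0]
GCD = 1; from the row with r=1: x=-56, y=61
Check: 293*(-56) + 269*(61) = -16408 + 16409 = 1

GCD = 1, x = -56, y = 61


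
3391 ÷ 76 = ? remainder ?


3391 = 76 * 44 + 47
Check: 3344 + 47 = 3391

q = 44, r = 47


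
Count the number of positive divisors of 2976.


2976 = 2^5 × 3^1 × 31^1
d(2976) = (5+1) × (1+1) × (1+1) = 24

24 divisors


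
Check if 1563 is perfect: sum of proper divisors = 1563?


Proper divisors of 1563: 1, 3, 521
Sum = 1 + 3 + 521 = 525

No, 1563 is not perfect (525 ≠ 1563)


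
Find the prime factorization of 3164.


3164 / 2 = 1582
1582 / 2 = 791
791 / 7 = 113
113 / 113 = 1
3164 = 2^2 × 7 × 113


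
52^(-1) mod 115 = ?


Use the extended Euclidean algorithm on (115, 52); each row r = 115*s + 52*t:
r=115, s=1, t=0
r=52, s=0, t=1
q=2: r=11, s=1, t=-2   [115*(1) + 52*(-2) = 11]
q=4: r=8, s=-4, t=9   [115*(-4) + 52*(9) = 8]
q=1: r=3, s=5, t=-11   [115*(5) + 52*(-11) = 3]
q=2: r=2, s=-14, t=31   [115*(-14) + 52*(31) = 2]
q=1: r=1, s=19, t=-42   [115*(19) + 52*(-42) = 1]
q=2: r=0, s=-52, t=115   [115*(-52) + 52*(115) = 0]
GCD = 1 with t = -42, so 52*(-42) ≡ 1 (mod 115)
Inverse = -42 mod 115 = 73
Check: 52 * 73 = 3796 ≡ 1 (mod 115)

52^(-1) ≡ 73 (mod 115)


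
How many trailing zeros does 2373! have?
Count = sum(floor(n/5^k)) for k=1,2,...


floor(2373/5) = 474
floor(2373/25) = 94
floor(2373/125) = 18
floor(2373/625) = 3
Total = 589

589 trailing zeros


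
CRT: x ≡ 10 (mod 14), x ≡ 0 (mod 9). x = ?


M = 14*9 = 126
M1 = M/14 = 9, M2 = M/9 = 14
M1^(-1) mod 14 = 11, M2^(-1) mod 9 = 2
x = 10*9*11 + 0*14*2 = 990
990 mod 126 = 108
Check: 108 mod 14 = 10 ✓, 108 mod 9 = 0 ✓

x ≡ 108 (mod 126)


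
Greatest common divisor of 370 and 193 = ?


370 = 1 * 193 + 177
193 = 1 * 177 + 16
177 = 11 * 16 + 1
16 = 16 * 1 + 0
GCD = 1


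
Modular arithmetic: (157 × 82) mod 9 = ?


157 × 82 = 12874
12874 mod 9 = 4


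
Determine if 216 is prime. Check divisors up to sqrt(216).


216 / 2 = 108 (exact division)
216 is NOT prime.

No, 216 is not prime


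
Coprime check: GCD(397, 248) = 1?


Euclidean algorithm:
397 = 1 * 248 + 149
248 = 1 * 149 + 99
149 = 1 * 99 + 50
99 = 1 * 50 + 49
50 = 1 * 49 + 1
49 = 49 * 1 + 0
GCD(397, 248) = 1

Yes, coprime (GCD = 1)


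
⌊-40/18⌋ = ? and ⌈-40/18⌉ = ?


-40/18 = -2.2222
floor = -3
ceil = -2

floor = -3, ceil = -2


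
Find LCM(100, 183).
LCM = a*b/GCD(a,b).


GCD(100, 183) = 1
LCM = 100*183/1 = 18300/1 = 18300

LCM = 18300


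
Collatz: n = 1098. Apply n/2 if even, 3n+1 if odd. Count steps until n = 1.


1098 → 549 → 1648 → 824 → 412 → 206 → 103 → 310 → 155 → 466 → 233 → 700 → 350 → 175 → 526 → 263 → 790 → 395 → 1186 → 593 → 1780 → 890 → 445 → 1336 → 668 → 334 → 167 → 502 → 251 → 754 → 377 → 1132 → 566 → 283 → 850 → 425 → 1276 → 638 → 319 → 958 → 479 → 1438 → 719 → 2158 → 1079 → 3238 → 1619 → 4858 → 2429 → 7288 → 3644 → 1822 → 911 → 2734 → 1367 → 4102 → 2051 → 6154 → 3077 → 9232 → 4616 → 2308 → 1154 → 577 → 1732 → 866 → 433 → 1300 → 650 → 325 → 976 → 488 → 244 → 122 → 61 → 184 → 92 → 46 → 23 → 70 → 35 → 106 → 53 → 160 → 80 → 40 → 20 → 10 → 5 → 16 → 8 → 4 → 2 → 1
Total steps = 93

93 steps


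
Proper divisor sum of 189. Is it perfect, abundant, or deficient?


Proper divisors: 1, 3, 7, 9, 21, 27, 63
Sum = 1 + 3 + 7 + 9 + 21 + 27 + 63 = 131
131 < 189 → deficient

s(189) = 131 (deficient)


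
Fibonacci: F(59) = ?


Sequence: 1, 1, 2, 3, 5, 8, 13, 21, 34, 55, 89, 144, 233, 377, 610, 987, 1597, 2584, 4181, 6765, 10946, 17711, 28657, 46368, 75025, 121393, 196418, 317811, 514229, 832040, 1346269, 2178309, 3524578, 5702887, 9227465, 14930352, 24157817, 39088169, 63245986, 102334155, 165580141, 267914296, 433494437, 701408733, 1134903170, 1836311903, 2971215073, 4807526976, 7778742049, 12586269025, 20365011074, 32951280099, 53316291173, 86267571272, 139583862445, 225851433717, 365435296162, 591286729879, 956722026041
F(59) = 956722026041


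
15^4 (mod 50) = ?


15^1 mod 50 = 15
15^2 mod 50 = 25
15^3 mod 50 = 25
15^4 mod 50 = 25


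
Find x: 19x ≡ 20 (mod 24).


GCD(19, 24) = 1, unique solution
a^(-1) mod 24 = 19
x = 19 * 20 mod 24 = 20

x ≡ 20 (mod 24)


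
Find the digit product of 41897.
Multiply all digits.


4 × 1 × 8 × 9 × 7 = 2016


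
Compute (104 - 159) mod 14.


104 - 159 = -55
-55 mod 14 = 1


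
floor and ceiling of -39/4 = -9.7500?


-39/4 = -9.7500
floor = -10
ceil = -9

floor = -10, ceil = -9


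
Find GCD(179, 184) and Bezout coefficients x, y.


Tabular extended Euclidean (each row: r = 179*s + 184*t):
r=179, s=1, t=0
r=184, s=0, t=1
q=0: r=179, s=1, t=0   [179*(1) + 184*(0) = 179]
q=1: r=5, s=-1, t=1   [179*(-1) + 184*(1) = 5]
q=35: r=4, s=36, t=-35   [179*(36) + 184*(-35) = 4]
q=1: r=1, s=-37, t=36   [179*(-37) + 184*(36) = 1]
q=4: r=0, s=184, t=-179   [179*(184) + 184*(-179) = 0]
GCD = 1; from the row with r=1: x=-37, y=36
Check: 179*(-37) + 184*(36) = -6623 + 6624 = 1

GCD = 1, x = -37, y = 36


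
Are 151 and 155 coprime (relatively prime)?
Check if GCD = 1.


Euclidean algorithm:
155 = 1 * 151 + 4
151 = 37 * 4 + 3
4 = 1 * 3 + 1
3 = 3 * 1 + 0
GCD(151, 155) = 1

Yes, coprime (GCD = 1)


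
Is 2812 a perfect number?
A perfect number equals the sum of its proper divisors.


Proper divisors of 2812: 1, 2, 4, 19, 37, 38, 74, 76, 148, 703, 1406
Sum = 1 + 2 + 4 + 19 + 37 + 38 + 74 + 76 + 148 + 703 + 1406 = 2508

No, 2812 is not perfect (2508 ≠ 2812)


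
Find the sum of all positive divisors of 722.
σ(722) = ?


Divisors of 722: 1, 2, 19, 38, 361, 722
Sum = 1 + 2 + 19 + 38 + 361 + 722 = 1143

σ(722) = 1143


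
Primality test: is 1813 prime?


1813 / 7 = 259 (exact division)
1813 is NOT prime.

No, 1813 is not prime


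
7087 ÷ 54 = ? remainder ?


7087 = 54 * 131 + 13
Check: 7074 + 13 = 7087

q = 131, r = 13


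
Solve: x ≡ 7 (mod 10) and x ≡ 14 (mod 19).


M = 10*19 = 190
M1 = M/10 = 19, M2 = M/19 = 10
M1^(-1) mod 10 = 9, M2^(-1) mod 19 = 2
x = 7*19*9 + 14*10*2 = 1477
1477 mod 190 = 147
Check: 147 mod 10 = 7 ✓, 147 mod 19 = 14 ✓

x ≡ 147 (mod 190)


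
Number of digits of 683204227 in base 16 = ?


683204227 in base 16 = 28B8DE83
Number of digits = 8

8 digits (base 16)


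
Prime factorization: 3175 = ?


3175 / 5 = 635
635 / 5 = 127
127 / 127 = 1
3175 = 5^2 × 127


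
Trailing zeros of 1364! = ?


floor(1364/5) = 272
floor(1364/25) = 54
floor(1364/125) = 10
floor(1364/625) = 2
Total = 338

338 trailing zeros


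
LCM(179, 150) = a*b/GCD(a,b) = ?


GCD(179, 150) = 1
LCM = 179*150/1 = 26850/1 = 26850

LCM = 26850


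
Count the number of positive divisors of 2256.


2256 = 2^4 × 3^1 × 47^1
d(2256) = (4+1) × (1+1) × (1+1) = 20

20 divisors


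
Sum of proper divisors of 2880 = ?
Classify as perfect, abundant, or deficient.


Proper divisors: 1, 2, 3, 4, 5, 6, 8, 9, 10, 12, 15, 16, 18, 20, 24, 30, 32, 36, 40, 45, 48, 60, 64, 72, 80, 90, 96, 120, 144, 160, 180, 192, 240, 288, 320, 360, 480, 576, 720, 960, 1440
Sum = 1 + 2 + 3 + 4 + 5 + 6 + 8 + 9 + 10 + 12 + 15 + 16 + 18 + 20 + 24 + 30 + 32 + 36 + 40 + 45 + 48 + 60 + 64 + 72 + 80 + 90 + 96 + 120 + 144 + 160 + 180 + 192 + 240 + 288 + 320 + 360 + 480 + 576 + 720 + 960 + 1440 = 7026
7026 > 2880 → abundant

s(2880) = 7026 (abundant)


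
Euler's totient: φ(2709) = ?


2709 = 3^2 × 7 × 43
Prime factors: 3, 7, 43
φ(2709) = 2709 × (1-1/3) × (1-1/7) × (1-1/43)
= 2709 × 2/3 × 6/7 × 42/43 = 1512

φ(2709) = 1512


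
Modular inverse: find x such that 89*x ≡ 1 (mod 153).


Use the extended Euclidean algorithm on (153, 89); each row r = 153*s + 89*t:
r=153, s=1, t=0
r=89, s=0, t=1
q=1: r=64, s=1, t=-1   [153*(1) + 89*(-1) = 64]
q=1: r=25, s=-1, t=2   [153*(-1) + 89*(2) = 25]
q=2: r=14, s=3, t=-5   [153*(3) + 89*(-5) = 14]
q=1: r=11, s=-4, t=7   [153*(-4) + 89*(7) = 11]
q=1: r=3, s=7, t=-12   [153*(7) + 89*(-12) = 3]
q=3: r=2, s=-25, t=43   [153*(-25) + 89*(43) = 2]
q=1: r=1, s=32, t=-55   [153*(32) + 89*(-55) = 1]
q=2: r=0, s=-89, t=153   [153*(-89) + 89*(153) = 0]
GCD = 1 with t = -55, so 89*(-55) ≡ 1 (mod 153)
Inverse = -55 mod 153 = 98
Check: 89 * 98 = 8722 ≡ 1 (mod 153)

89^(-1) ≡ 98 (mod 153)


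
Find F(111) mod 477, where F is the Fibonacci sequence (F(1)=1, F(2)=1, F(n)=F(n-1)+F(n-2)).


F(k) mod 477 for k=1..111:
1, 1, 2, 3, 5, 8, 13, 21, 34, 55, 89, 144, 233, 377, 133, 33, 166, 199, 365, 87, 452, 62, 37, 99, 136, 235, 371, 129, 23, 152, 175, 327, 25, 352, 377, 252, 152, 404, 79, 6, 85, 91, 176, 267, 443, 233, 199, 432, 154, 109, 263, 372, 158, 53, 211, 264, 475, 262, 260, 45, 305, 350, 178, 51, 229, 280, 32, 312, 344, 179, 46, 225, 271, 19, 290, 309, 122, 431, 76, 30, 106, 136, 242, 378, 143, 44, 187, 231, 418, 172, 113, 285, 398, 206, 127, 333, 460, 316, 299, 138, 437, 98, 58, 156, 214, 370, 107, 0, 107, 107, 214
F(111) mod 477 = 214


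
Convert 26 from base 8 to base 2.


26 (base 8) = 22 (decimal)
22 (decimal) = 10110 (base 2)


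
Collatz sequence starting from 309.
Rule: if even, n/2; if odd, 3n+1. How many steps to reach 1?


309 → 928 → 464 → 232 → 116 → 58 → 29 → 88 → 44 → 22 → 11 → 34 → 17 → 52 → 26 → 13 → 40 → 20 → 10 → 5 → 16 → 8 → 4 → 2 → 1
Total steps = 24

24 steps


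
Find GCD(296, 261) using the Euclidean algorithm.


296 = 1 * 261 + 35
261 = 7 * 35 + 16
35 = 2 * 16 + 3
16 = 5 * 3 + 1
3 = 3 * 1 + 0
GCD = 1


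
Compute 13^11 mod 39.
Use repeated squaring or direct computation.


13^1 mod 39 = 13
13^2 mod 39 = 13
13^3 mod 39 = 13
13^4 mod 39 = 13
13^5 mod 39 = 13
13^6 mod 39 = 13
13^7 mod 39 = 13
13^8 mod 39 = 13
13^9 mod 39 = 13
13^10 mod 39 = 13
13^11 mod 39 = 13


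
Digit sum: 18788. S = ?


1 + 8 + 7 + 8 + 8 = 32


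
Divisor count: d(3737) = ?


3737 = 37^1 × 101^1
d(3737) = (1+1) × (1+1) = 4

4 divisors


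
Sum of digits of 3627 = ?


3 + 6 + 2 + 7 = 18


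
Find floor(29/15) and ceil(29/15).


29/15 = 1.9333
floor = 1
ceil = 2

floor = 1, ceil = 2


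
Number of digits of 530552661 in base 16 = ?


530552661 in base 16 = 1F9F9755
Number of digits = 8

8 digits (base 16)


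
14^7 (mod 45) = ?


14^1 mod 45 = 14
14^2 mod 45 = 16
14^3 mod 45 = 44
14^4 mod 45 = 31
14^5 mod 45 = 29
14^6 mod 45 = 1
14^7 mod 45 = 14


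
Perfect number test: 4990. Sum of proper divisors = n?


Proper divisors of 4990: 1, 2, 5, 10, 499, 998, 2495
Sum = 1 + 2 + 5 + 10 + 499 + 998 + 2495 = 4010

No, 4990 is not perfect (4010 ≠ 4990)


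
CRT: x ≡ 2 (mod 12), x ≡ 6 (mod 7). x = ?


M = 12*7 = 84
M1 = M/12 = 7, M2 = M/7 = 12
M1^(-1) mod 12 = 7, M2^(-1) mod 7 = 3
x = 2*7*7 + 6*12*3 = 314
314 mod 84 = 62
Check: 62 mod 12 = 2 ✓, 62 mod 7 = 6 ✓

x ≡ 62 (mod 84)


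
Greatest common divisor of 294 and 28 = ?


294 = 10 * 28 + 14
28 = 2 * 14 + 0
GCD = 14


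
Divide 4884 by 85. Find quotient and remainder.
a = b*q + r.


4884 = 85 * 57 + 39
Check: 4845 + 39 = 4884

q = 57, r = 39


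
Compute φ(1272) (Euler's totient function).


1272 = 2^3 × 3 × 53
Prime factors: 2, 3, 53
φ(1272) = 1272 × (1-1/2) × (1-1/3) × (1-1/53)
= 1272 × 1/2 × 2/3 × 52/53 = 416

φ(1272) = 416


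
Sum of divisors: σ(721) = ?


Divisors of 721: 1, 7, 103, 721
Sum = 1 + 7 + 103 + 721 = 832

σ(721) = 832


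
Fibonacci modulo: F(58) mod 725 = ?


F(k) mod 725 for k=1..58:
1, 1, 2, 3, 5, 8, 13, 21, 34, 55, 89, 144, 233, 377, 610, 262, 147, 409, 556, 240, 71, 311, 382, 693, 350, 318, 668, 261, 204, 465, 669, 409, 353, 37, 390, 427, 92, 519, 611, 405, 291, 696, 262, 233, 495, 3, 498, 501, 274, 50, 324, 374, 698, 347, 320, 667, 262, 204
F(58) mod 725 = 204


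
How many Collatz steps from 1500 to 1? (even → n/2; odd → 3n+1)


1500 → 750 → 375 → 1126 → 563 → 1690 → 845 → 2536 → 1268 → 634 → 317 → 952 → 476 → 238 → 119 → 358 → 179 → 538 → 269 → 808 → 404 → 202 → 101 → 304 → 152 → 76 → 38 → 19 → 58 → 29 → 88 → 44 → 22 → 11 → 34 → 17 → 52 → 26 → 13 → 40 → 20 → 10 → 5 → 16 → 8 → 4 → 2 → 1
Total steps = 47

47 steps


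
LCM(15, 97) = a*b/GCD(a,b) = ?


GCD(15, 97) = 1
LCM = 15*97/1 = 1455/1 = 1455

LCM = 1455


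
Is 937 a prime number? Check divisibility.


Check divisors up to sqrt(937) = 30.6105
No divisors found.
937 is prime.

Yes, 937 is prime


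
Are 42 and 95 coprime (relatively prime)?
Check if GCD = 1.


Euclidean algorithm:
95 = 2 * 42 + 11
42 = 3 * 11 + 9
11 = 1 * 9 + 2
9 = 4 * 2 + 1
2 = 2 * 1 + 0
GCD(42, 95) = 1

Yes, coprime (GCD = 1)


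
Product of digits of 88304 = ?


8 × 8 × 3 × 0 × 4 = 0


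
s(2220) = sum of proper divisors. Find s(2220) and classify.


Proper divisors: 1, 2, 3, 4, 5, 6, 10, 12, 15, 20, 30, 37, 60, 74, 111, 148, 185, 222, 370, 444, 555, 740, 1110
Sum = 1 + 2 + 3 + 4 + 5 + 6 + 10 + 12 + 15 + 20 + 30 + 37 + 60 + 74 + 111 + 148 + 185 + 222 + 370 + 444 + 555 + 740 + 1110 = 4164
4164 > 2220 → abundant

s(2220) = 4164 (abundant)


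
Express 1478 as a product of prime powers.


1478 / 2 = 739
739 / 739 = 1
1478 = 2 × 739


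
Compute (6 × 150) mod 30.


6 × 150 = 900
900 mod 30 = 0


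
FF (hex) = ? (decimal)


FF (base 16) = 255 (decimal)
255 (decimal) = 255 (base 10)
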